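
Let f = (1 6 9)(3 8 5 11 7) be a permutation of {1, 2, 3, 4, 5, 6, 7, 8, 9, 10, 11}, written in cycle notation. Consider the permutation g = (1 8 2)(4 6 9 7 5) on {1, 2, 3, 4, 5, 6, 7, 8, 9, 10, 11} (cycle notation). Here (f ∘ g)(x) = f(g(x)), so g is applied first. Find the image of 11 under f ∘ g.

g(11) = 11, then f(11) = 7; composing gives (f ∘ g)(11) = 7.

7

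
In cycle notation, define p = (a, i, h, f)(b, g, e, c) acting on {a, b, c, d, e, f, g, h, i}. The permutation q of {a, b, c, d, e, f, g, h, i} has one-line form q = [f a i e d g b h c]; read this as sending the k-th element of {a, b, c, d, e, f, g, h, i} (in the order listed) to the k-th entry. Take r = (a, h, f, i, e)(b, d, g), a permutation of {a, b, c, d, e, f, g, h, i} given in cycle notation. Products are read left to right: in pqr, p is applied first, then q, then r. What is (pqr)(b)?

d

Apply the permutations in order: p(b) = g, then q(g) = b, then r(b) = d. So (pqr)(b) = d.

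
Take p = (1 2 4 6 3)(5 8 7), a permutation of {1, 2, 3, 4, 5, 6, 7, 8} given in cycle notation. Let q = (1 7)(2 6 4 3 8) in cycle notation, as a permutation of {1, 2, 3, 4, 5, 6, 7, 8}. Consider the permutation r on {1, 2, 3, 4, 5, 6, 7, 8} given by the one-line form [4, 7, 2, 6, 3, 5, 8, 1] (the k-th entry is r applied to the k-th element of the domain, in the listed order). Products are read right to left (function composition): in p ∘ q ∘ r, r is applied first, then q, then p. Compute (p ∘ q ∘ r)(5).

7

(p ∘ q ∘ r)(5) = p(q(r(5))). r(5) = 3, then q(3) = 8, then p(8) = 7, so the result is 7.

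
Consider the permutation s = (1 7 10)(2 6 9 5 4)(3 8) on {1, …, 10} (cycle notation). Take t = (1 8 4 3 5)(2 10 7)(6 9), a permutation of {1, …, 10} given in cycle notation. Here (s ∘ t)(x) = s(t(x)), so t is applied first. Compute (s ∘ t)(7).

6

t(7) = 2, then s(2) = 6; composing gives (s ∘ t)(7) = 6.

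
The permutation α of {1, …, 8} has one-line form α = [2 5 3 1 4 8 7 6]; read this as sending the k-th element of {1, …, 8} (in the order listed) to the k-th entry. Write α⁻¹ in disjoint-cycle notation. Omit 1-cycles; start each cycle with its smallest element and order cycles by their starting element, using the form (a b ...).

(1 4 5 2)(6 8)

The cycle decomposition of α is (1 2 5 4)(6 8).
The inverse reverses every cycle; in canonical form, α⁻¹ = (1 4 5 2)(6 8).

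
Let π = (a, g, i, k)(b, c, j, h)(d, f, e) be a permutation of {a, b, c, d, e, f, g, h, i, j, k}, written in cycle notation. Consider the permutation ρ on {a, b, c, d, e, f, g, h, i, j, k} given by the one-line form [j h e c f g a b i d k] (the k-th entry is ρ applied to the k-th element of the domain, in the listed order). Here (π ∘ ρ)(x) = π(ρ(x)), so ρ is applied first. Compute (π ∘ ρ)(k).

First apply ρ: ρ(k) = k, then π(k) = a. Thus (π ∘ ρ)(k) = a.

a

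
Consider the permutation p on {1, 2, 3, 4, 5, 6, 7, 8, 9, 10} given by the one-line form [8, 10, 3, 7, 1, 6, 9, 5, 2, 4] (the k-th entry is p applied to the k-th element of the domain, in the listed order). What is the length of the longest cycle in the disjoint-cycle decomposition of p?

5

Decomposing into disjoint cycles gives (1, 8, 5)(2, 10, 4, 7, 9); the longest has length 5.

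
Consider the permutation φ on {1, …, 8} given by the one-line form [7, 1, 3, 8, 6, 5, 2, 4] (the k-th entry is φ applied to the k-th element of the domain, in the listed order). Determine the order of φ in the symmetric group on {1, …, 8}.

Decomposing into disjoint cycles gives cycle lengths 3, 2, 2, 1.
The order of φ is the least common multiple of its cycle lengths: lcm(3, 2, 2) = 6.

6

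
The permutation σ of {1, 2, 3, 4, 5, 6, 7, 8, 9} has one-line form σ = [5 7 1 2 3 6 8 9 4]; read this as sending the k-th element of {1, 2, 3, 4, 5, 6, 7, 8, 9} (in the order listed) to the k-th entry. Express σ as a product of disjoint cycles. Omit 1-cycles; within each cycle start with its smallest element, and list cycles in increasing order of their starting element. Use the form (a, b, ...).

Iterating σ from 1 gives 1 → 5 → 3 → 1; that is the 3-cycle (1, 5, 3).
Repeating from the next unused element and collecting all non-trivial cycles gives (1, 5, 3)(2, 7, 8, 9, 4).

(1, 5, 3)(2, 7, 8, 9, 4)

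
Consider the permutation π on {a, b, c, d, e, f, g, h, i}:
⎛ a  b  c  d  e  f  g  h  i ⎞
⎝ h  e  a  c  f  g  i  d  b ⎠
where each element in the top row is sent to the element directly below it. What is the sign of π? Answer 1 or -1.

-1

In disjoint-cycle form the cycle lengths are 5, 4.
A cycle is odd iff its length is even; π has 1 even-length cycle, so sgn(π) = (−1)^1 and π is odd.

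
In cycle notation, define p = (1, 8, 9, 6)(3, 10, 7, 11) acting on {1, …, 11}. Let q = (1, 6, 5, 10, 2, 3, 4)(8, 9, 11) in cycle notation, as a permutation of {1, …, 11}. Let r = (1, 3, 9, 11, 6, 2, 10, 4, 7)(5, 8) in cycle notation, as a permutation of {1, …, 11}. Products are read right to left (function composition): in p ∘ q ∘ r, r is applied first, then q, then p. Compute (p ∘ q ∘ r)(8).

7

(p ∘ q ∘ r)(8) = p(q(r(8))). r(8) = 5, then q(5) = 10, then p(10) = 7, so the result is 7.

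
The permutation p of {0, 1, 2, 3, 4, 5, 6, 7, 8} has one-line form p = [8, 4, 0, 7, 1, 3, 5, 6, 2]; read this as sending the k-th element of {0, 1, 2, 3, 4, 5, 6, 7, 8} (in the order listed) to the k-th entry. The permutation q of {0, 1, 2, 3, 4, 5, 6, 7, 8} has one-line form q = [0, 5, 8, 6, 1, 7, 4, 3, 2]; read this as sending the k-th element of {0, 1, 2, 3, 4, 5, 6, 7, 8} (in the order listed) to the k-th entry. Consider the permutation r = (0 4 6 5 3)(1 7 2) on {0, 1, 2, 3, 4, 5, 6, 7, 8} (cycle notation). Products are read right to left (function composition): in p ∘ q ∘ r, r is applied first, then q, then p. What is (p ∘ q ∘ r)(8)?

Chase 8: r(8) = 8; q(8) = 2; p(2) = 0. Hence (p ∘ q ∘ r)(8) = 0.

0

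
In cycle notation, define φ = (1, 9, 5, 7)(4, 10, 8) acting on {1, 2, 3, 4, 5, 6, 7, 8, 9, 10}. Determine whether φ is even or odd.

The cycle lengths are 4, 3, 1, 1, 1.
A cycle of length ℓ contributes ℓ−1 transpositions, so φ is a product of 3 + 2 = 5 transpositions — odd.

odd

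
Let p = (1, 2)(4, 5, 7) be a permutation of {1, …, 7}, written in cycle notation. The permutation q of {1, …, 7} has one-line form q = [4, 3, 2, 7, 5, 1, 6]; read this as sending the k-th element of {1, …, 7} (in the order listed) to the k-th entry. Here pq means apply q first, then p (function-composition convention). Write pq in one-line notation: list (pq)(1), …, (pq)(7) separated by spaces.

5 3 1 4 7 2 6

(pq)(x) = p(q(x)). Computing each image: p(q(1)) = p(4) = 5, p(q(2)) = p(3) = 3, p(q(3)) = p(2) = 1, p(q(4)) = p(7) = 4, p(q(5)) = p(5) = 7, p(q(6)) = p(1) = 2, p(q(7)) = p(6) = 6.
Hence pq = [5 3 1 4 7 2 6].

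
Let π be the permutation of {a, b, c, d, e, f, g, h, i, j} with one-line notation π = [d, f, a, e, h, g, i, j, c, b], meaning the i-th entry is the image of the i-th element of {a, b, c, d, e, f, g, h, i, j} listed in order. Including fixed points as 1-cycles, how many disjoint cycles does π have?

1

The cycle decomposition is (a, d, e, h, j, b, f, g, i, c), which has 1 cycle (counting 1-cycles).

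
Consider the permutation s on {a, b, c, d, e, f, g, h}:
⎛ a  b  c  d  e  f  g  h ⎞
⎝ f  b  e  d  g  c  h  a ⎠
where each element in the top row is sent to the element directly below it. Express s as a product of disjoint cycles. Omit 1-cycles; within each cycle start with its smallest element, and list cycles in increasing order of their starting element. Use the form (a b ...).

(a f c e g h)

Start at a and follow images: a → f → c → e → g → h → a, giving the cycle (a f c e g h).
Continuing from each remaining unvisited element yields (a f c e g h).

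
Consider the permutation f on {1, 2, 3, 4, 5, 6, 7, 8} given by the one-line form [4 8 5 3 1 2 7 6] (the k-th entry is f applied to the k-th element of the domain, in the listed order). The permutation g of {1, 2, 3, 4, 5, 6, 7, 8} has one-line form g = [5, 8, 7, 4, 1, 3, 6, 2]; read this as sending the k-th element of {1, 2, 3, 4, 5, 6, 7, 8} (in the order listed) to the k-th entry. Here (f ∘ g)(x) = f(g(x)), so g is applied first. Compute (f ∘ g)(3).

First apply g: g(3) = 7, then f(7) = 7. Thus (f ∘ g)(3) = 7.

7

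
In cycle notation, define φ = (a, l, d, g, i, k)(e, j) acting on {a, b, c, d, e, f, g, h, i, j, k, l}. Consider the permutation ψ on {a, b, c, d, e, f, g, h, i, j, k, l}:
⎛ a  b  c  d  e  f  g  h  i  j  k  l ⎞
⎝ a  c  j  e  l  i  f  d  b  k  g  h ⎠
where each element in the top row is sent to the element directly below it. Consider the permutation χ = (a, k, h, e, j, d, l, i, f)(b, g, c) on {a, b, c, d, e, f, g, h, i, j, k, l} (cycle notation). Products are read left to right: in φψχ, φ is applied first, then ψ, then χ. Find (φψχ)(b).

(φψχ)(b) = χ(ψ(φ(b))). φ(b) = b, then ψ(b) = c, then χ(c) = b, so the result is b.

b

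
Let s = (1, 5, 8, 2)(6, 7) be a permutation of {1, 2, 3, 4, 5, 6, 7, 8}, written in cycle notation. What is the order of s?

The cycle type of s is (4, 2, 1, 1).
The order is lcm(4, 2) = 4.

4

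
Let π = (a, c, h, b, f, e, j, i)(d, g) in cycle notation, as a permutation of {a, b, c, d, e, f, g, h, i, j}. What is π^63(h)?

h lies in the 8-cycle (a, c, h, b, f, e, j, i).
Powers repeat with period 8 on this cycle, and 63 mod 8 = 7, so π^63(h) = π^7(h).
Stepping 7 places around the cycle: h → b → f → e → j → i → a → c.

c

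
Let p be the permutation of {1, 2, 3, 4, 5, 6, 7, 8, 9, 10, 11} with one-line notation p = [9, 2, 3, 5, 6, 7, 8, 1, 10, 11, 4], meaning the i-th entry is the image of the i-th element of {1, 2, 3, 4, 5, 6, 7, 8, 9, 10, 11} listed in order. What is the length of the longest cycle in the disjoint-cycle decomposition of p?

9

Decomposing into disjoint cycles gives (1 9 10 11 4 5 6 7 8); the longest has length 9.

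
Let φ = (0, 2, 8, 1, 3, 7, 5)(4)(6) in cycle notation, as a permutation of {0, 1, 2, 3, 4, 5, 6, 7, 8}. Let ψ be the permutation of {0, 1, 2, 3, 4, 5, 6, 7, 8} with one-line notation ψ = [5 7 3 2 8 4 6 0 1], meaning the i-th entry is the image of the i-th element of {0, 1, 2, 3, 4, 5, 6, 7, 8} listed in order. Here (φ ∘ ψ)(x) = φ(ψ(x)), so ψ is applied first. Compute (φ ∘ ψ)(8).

3

(φ ∘ ψ)(8) = φ(ψ(8)). ψ(8) = 1, then φ(1) = 3. So (φ ∘ ψ)(8) = 3.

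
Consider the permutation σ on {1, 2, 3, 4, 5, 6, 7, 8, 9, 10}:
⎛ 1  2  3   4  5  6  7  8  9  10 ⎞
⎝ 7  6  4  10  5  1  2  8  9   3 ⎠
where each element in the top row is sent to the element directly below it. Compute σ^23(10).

4

Tracing 10 → 3 → … returns to 10 after 3 steps, so 10 lies in a 3-cycle (3 4 10).
Since the cycle has length 3, σ^23 acts on it the same as σ^2 (23 mod 3 = 2).
Stepping 2 places around the cycle: 10 → 3 → 4.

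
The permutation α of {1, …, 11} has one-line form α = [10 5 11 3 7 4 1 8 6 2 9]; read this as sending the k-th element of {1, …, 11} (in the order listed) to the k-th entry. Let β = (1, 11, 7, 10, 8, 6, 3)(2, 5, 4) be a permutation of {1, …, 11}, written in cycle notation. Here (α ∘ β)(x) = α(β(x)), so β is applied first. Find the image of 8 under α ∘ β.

First apply β: β(8) = 6, then α(6) = 4. Thus (α ∘ β)(8) = 4.

4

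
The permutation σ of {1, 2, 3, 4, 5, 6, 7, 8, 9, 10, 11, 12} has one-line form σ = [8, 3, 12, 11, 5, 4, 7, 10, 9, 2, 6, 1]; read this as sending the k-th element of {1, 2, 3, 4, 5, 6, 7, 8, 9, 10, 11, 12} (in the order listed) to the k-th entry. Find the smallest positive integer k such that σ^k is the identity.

Writing σ as disjoint cycles, the cycle lengths are 6, 3, 1, 1, 1.
The order of σ is the least common multiple of its cycle lengths: lcm(6, 3) = 6.

6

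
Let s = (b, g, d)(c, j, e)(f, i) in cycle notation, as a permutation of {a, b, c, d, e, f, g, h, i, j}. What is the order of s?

6

The disjoint cycles have lengths 3, 3, 2, 1, 1.
Since disjoint cycles commute, ord(s) = lcm(3, 3, 2) = 6.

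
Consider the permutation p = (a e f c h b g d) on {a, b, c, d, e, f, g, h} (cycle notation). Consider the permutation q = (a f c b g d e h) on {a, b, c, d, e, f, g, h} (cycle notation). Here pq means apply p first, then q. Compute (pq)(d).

f

First apply p: p(d) = a, then q(a) = f. Thus (pq)(d) = f.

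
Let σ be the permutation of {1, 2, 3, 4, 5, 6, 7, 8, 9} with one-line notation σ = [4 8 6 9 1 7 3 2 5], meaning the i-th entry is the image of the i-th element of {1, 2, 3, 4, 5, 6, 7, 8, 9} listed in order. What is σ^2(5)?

4

Tracing 5 → 1 → … returns to 5 after 4 steps, so 5 lies in a 4-cycle (1 4 9 5).
Stepping 2 places around the cycle: 5 → 1 → 4.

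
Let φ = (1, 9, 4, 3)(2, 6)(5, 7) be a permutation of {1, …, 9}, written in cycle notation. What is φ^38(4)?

4 lies in the 4-cycle (1, 9, 4, 3).
Powers repeat with period 4 on this cycle, and 38 mod 4 = 2, so φ^38(4) = φ^2(4).
Advancing 2 steps from 4: 4 → 3 → 1.

1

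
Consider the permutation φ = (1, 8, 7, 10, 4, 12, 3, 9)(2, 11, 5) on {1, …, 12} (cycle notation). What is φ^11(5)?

11

5 lies in the 3-cycle (2, 11, 5).
Powers repeat with period 3 on this cycle, and 11 mod 3 = 2, so φ^11(5) = φ^2(5).
Stepping 2 places around the cycle: 5 → 2 → 11.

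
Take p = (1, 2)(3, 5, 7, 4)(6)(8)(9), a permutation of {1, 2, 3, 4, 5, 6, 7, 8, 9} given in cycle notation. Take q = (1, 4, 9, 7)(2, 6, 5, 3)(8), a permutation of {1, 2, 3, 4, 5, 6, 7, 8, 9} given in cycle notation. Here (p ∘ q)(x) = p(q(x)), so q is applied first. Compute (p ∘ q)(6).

7

q(6) = 5, then p(5) = 7; composing gives (p ∘ q)(6) = 7.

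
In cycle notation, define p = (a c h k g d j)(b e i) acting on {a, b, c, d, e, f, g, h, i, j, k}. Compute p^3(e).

e lies in the 3-cycle (b e i).
Since the cycle has length 3, p^3 acts on it the same as p^0 (3 mod 3 = 0).
So p^3(e) = e.

e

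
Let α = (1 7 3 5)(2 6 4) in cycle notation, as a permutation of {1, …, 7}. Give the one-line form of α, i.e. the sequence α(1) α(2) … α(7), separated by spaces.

7 6 5 2 1 4 3

Reading each image from the cycles: 1→7, 2→6, 3→5, 4→2, 5→1, 6→4, 7→3.
Listing these in domain order gives 7 6 5 2 1 4 3.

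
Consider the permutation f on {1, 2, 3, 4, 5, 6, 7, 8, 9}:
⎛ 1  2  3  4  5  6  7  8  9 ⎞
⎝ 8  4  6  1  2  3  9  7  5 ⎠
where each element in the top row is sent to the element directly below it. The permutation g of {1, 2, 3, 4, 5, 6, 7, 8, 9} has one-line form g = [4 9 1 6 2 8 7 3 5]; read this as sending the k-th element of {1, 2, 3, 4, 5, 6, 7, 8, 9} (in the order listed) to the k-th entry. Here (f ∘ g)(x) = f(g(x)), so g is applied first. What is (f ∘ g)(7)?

(f ∘ g)(7) = f(g(7)). g(7) = 7, then f(7) = 9. So (f ∘ g)(7) = 9.

9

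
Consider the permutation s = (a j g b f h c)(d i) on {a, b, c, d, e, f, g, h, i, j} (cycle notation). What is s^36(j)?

g

j lies in the 7-cycle (a j g b f h c).
On a 7-cycle, s^7 is the identity, so s^36 = s^1 there (36 ≡ 1 mod 7).
Stepping 1 place around the cycle: j → g.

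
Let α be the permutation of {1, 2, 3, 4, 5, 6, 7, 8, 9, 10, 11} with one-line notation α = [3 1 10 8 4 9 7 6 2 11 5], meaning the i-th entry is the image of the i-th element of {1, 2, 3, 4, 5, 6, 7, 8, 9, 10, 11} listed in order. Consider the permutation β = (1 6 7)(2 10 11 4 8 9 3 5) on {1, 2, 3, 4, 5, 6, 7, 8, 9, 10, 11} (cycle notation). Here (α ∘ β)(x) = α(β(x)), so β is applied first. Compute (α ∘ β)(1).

First apply β: β(1) = 6, then α(6) = 9. Thus (α ∘ β)(1) = 9.

9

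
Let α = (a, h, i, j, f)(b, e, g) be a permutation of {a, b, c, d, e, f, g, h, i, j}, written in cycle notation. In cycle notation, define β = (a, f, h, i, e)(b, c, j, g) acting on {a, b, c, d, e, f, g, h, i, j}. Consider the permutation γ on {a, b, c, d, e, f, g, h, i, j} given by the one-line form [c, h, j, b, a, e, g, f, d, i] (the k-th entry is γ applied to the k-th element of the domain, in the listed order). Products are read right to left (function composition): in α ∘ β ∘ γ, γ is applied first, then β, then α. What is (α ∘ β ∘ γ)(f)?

Chase f: γ(f) = e; β(e) = a; α(a) = h. Hence (α ∘ β ∘ γ)(f) = h.

h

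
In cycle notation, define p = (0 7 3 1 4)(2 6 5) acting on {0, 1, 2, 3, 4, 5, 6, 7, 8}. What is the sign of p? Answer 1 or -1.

1

The cycle lengths are 5, 3, 1.
A cycle is odd iff its length is even; p has 0 even-length cycles, so sgn(p) = (−1)^0 and p is even.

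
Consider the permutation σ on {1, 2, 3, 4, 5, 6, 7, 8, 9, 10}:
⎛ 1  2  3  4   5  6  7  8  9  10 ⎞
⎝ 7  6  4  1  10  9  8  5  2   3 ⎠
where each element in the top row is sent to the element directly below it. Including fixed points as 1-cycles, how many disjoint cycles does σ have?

2

The cycle decomposition is (1 7 8 5 10 3 4)(2 6 9), which has 2 cycles (counting 1-cycles).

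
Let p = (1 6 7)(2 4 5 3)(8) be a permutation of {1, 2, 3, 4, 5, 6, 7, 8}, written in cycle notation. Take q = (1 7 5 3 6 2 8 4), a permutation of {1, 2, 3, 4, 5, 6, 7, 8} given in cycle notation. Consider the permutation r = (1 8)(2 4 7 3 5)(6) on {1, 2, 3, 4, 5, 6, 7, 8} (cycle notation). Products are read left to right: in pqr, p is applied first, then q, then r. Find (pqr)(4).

Chase 4: p(4) = 5; q(5) = 3; r(3) = 5. Hence (pqr)(4) = 5.

5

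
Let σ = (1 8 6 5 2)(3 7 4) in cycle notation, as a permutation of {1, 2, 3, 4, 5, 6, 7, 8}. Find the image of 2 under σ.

1

In the cycle (1 8 6 5 2), 2 is followed by 1, so σ(2) = 1.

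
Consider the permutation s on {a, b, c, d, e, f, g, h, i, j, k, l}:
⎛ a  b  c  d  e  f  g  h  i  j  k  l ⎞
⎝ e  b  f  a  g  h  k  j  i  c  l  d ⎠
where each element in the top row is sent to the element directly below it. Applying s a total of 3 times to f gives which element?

c

Tracing f → h → … returns to f after 4 steps, so f lies in a 4-cycle (c, f, h, j).
Advancing 3 steps from f: f → h → j → c.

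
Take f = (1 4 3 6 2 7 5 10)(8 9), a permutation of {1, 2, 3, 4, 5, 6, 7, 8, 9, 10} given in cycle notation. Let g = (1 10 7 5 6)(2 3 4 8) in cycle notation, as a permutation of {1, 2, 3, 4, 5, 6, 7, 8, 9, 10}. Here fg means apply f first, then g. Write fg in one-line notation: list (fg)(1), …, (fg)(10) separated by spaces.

For each element, apply f then g: 1 → 4 → 8; 2 → 7 → 5; 3 → 6 → 1; 4 → 3 → 4; 5 → 10 → 7; 6 → 2 → 3; 7 → 5 → 6; 8 → 9 → 9; 9 → 8 → 2; 10 → 1 → 10.
Collecting the images, fg = [8 5 1 4 7 3 6 9 2 10].

8 5 1 4 7 3 6 9 2 10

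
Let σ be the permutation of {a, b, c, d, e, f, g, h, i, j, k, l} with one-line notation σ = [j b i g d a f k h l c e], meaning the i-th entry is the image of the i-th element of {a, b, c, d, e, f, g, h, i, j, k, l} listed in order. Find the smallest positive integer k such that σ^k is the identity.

28

Writing σ as disjoint cycles, the cycle lengths are 7, 4, 1.
The order is lcm(7, 4) = 28.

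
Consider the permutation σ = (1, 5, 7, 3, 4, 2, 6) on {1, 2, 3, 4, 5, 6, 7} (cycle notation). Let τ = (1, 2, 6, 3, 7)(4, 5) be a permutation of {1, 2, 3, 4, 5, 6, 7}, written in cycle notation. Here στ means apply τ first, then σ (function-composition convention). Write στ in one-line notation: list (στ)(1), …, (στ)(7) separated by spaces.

6 1 3 7 2 4 5

(στ)(x) = σ(τ(x)). Computing each image: σ(τ(1)) = σ(2) = 6, σ(τ(2)) = σ(6) = 1, σ(τ(3)) = σ(7) = 3, σ(τ(4)) = σ(5) = 7, σ(τ(5)) = σ(4) = 2, σ(τ(6)) = σ(3) = 4, σ(τ(7)) = σ(1) = 5.
Hence στ = [6 1 3 7 2 4 5].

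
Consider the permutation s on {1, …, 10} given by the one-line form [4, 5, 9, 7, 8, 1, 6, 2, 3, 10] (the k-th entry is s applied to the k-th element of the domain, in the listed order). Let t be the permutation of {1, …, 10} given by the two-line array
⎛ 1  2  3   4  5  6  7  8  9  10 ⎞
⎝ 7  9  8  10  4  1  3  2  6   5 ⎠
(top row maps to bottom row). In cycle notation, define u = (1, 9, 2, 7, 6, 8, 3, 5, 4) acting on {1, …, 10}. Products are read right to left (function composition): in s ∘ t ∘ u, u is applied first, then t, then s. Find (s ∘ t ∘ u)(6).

Apply the permutations in order: u(6) = 8, then t(8) = 2, then s(2) = 5. So (s ∘ t ∘ u)(6) = 5.

5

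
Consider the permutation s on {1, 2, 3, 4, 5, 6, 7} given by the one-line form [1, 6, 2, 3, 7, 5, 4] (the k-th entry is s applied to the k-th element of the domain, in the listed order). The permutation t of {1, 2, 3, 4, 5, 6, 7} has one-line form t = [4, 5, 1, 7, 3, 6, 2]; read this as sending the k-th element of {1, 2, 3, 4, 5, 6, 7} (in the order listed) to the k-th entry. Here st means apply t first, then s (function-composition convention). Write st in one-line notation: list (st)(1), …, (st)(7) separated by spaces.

For each element, apply t then s: 1 → 4 → 3; 2 → 5 → 7; 3 → 1 → 1; 4 → 7 → 4; 5 → 3 → 2; 6 → 6 → 5; 7 → 2 → 6.
So st in one-line form is 3 7 1 4 2 5 6.

3 7 1 4 2 5 6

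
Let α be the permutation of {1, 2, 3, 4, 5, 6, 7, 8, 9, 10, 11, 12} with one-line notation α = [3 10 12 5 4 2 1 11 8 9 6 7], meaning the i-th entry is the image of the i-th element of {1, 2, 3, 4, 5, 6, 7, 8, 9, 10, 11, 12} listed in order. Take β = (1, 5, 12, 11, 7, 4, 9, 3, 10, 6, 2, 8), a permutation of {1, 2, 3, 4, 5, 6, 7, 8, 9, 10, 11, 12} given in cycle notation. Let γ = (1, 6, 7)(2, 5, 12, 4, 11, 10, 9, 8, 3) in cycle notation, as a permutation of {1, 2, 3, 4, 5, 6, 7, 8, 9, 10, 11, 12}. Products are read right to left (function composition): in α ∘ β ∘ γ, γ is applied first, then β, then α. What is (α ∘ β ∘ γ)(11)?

Chase 11: γ(11) = 10; β(10) = 6; α(6) = 2. Hence (α ∘ β ∘ γ)(11) = 2.

2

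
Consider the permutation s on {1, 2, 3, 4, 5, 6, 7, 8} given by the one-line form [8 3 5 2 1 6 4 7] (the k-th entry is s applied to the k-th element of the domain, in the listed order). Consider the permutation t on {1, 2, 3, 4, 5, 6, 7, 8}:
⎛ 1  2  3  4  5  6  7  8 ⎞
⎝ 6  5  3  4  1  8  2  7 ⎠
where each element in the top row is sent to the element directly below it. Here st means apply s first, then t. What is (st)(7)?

4

(st)(7) = t(s(7)). s(7) = 4, then t(4) = 4. So (st)(7) = 4.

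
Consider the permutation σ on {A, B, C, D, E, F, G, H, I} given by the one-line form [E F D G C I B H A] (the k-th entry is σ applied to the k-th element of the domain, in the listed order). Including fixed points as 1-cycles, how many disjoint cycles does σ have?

The cycle decomposition is (A, E, C, D, G, B, F, I)(H), which has 2 cycles (counting 1-cycles).

2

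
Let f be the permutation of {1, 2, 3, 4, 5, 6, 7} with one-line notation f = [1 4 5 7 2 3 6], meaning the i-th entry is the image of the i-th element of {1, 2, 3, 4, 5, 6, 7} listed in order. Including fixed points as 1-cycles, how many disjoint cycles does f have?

2

The cycle decomposition is (1)(2 4 7 6 3 5), which has 2 cycles (counting 1-cycles).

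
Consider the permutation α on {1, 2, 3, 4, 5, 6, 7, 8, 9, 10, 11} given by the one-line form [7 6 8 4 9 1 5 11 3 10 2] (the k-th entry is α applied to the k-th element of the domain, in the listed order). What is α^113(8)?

Tracing 8 → 11 → … returns to 8 after 9 steps, so 8 lies in a 9-cycle (1 7 5 9 3 8 11 2 6).
Powers repeat with period 9 on this cycle, and 113 mod 9 = 5, so α^113(8) = α^5(8).
Stepping 5 places around the cycle: 8 → 11 → 2 → 6 → 1 → 7.

7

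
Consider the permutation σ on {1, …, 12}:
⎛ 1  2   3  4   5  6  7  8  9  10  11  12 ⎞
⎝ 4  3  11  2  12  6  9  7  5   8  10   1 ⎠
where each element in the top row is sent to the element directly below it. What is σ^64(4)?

Tracing 4 → 2 → … returns to 4 after 11 steps, so 4 lies in an 11-cycle (1 4 2 3 11 10 8 7 9 5 12).
Powers repeat with period 11 on this cycle, and 64 mod 11 = 9, so σ^64(4) = σ^9(4).
Advancing 9 steps from 4: 4 → 2 → 3 → 11 → 10 → 8 → 7 → 9 → 5 → 12.

12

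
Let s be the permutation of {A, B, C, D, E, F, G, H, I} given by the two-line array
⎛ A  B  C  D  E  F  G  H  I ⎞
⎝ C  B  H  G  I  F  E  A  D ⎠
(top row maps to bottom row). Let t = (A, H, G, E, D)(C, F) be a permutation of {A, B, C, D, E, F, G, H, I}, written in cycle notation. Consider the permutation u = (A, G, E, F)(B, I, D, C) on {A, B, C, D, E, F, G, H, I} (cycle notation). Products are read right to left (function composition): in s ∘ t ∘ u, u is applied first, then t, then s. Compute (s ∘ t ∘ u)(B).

Chase B: u(B) = I; t(I) = I; s(I) = D. Hence (s ∘ t ∘ u)(B) = D.

D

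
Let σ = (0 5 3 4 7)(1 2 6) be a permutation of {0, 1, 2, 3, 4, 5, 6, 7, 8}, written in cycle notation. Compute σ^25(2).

6

2 lies in the 3-cycle (1 2 6).
Since the cycle has length 3, σ^25 acts on it the same as σ^1 (25 mod 3 = 1).
Advancing 1 step from 2: 2 → 6.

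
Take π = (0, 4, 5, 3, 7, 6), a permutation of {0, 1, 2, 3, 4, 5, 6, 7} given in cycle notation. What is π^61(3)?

7

3 lies in the 6-cycle (0, 4, 5, 3, 7, 6).
Since the cycle has length 6, π^61 acts on it the same as π^1 (61 mod 6 = 1).
Advancing 1 step from 3: 3 → 7.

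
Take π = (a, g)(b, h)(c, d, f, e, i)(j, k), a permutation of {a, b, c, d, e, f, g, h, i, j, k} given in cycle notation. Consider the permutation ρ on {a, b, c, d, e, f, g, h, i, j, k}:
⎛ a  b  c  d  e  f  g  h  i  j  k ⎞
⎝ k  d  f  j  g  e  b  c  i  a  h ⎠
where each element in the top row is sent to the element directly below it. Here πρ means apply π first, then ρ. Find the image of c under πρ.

j

π(c) = d, then ρ(d) = j; composing gives (πρ)(c) = j.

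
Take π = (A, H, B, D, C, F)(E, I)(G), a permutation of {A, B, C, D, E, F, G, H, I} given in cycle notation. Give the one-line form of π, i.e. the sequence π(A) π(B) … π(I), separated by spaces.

H D F C I A G B E

Image by image: A→H, B→D, C→F, D→C, E→I, F→A, G→G, H→B, I→E.
So the one-line form is H D F C I A G B E.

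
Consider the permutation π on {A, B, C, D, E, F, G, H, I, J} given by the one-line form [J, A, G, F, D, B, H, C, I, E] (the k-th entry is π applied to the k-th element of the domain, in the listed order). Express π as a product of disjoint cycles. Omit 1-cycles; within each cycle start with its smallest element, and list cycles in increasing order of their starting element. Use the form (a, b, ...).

Iterating π from A gives A → J → E → D → F → B → A; that is the 6-cycle (A, J, E, D, F, B).
Repeating from the next unused element and collecting all non-trivial cycles gives (A, J, E, D, F, B)(C, G, H).

(A, J, E, D, F, B)(C, G, H)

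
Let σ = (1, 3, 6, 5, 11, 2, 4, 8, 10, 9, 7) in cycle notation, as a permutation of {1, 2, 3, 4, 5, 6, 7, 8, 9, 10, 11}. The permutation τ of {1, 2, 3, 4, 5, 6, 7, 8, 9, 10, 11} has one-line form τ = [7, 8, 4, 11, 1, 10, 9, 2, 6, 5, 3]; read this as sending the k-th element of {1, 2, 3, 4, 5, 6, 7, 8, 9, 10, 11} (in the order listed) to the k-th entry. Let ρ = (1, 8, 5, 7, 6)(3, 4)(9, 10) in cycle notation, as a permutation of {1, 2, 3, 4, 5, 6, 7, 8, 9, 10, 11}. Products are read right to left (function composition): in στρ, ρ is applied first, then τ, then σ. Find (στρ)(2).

(στρ)(2) = σ(τ(ρ(2))). ρ(2) = 2, then τ(2) = 8, then σ(8) = 10, so the result is 10.

10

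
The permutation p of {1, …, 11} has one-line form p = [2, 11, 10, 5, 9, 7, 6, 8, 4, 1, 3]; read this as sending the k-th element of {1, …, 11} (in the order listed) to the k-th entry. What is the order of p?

Decomposing into disjoint cycles gives cycle lengths 5, 3, 2, 1.
The order of p is the least common multiple of its cycle lengths: lcm(5, 3, 2) = 30.

30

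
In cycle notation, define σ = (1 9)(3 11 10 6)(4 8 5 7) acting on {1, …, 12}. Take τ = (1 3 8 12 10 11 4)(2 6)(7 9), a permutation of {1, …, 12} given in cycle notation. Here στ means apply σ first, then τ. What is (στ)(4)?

12

First apply σ: σ(4) = 8, then τ(8) = 12. Thus (στ)(4) = 12.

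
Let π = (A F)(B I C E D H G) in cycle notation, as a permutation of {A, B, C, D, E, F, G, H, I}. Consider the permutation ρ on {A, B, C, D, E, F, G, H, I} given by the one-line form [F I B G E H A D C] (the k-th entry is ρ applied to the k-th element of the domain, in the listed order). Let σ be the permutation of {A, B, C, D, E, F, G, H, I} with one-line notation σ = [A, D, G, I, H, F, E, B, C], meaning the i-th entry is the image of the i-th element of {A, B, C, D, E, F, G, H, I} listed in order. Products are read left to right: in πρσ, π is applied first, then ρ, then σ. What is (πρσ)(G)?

Chase G: π(G) = B; ρ(B) = I; σ(I) = C. Hence (πρσ)(G) = C.

C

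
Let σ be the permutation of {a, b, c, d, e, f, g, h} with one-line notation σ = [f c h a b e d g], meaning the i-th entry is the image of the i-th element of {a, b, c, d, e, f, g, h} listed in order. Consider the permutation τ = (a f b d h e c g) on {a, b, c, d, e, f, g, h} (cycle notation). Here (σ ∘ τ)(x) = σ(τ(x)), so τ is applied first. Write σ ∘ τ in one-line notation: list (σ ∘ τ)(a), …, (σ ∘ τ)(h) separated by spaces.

(σ ∘ τ)(x) = σ(τ(x)). Computing each image: σ(τ(a)) = σ(f) = e, σ(τ(b)) = σ(d) = a, σ(τ(c)) = σ(g) = d, σ(τ(d)) = σ(h) = g, σ(τ(e)) = σ(c) = h, σ(τ(f)) = σ(b) = c, σ(τ(g)) = σ(a) = f, σ(τ(h)) = σ(e) = b.
Hence σ ∘ τ = [e a d g h c f b].

e a d g h c f b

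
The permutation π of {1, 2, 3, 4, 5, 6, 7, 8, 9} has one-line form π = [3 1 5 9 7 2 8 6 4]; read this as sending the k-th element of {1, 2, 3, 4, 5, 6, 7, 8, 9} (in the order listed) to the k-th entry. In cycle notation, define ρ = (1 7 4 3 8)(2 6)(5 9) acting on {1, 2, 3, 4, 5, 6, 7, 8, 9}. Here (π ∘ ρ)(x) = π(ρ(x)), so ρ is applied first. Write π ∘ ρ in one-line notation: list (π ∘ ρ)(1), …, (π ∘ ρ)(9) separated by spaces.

8 2 6 5 4 1 9 3 7

(π ∘ ρ)(x) = π(ρ(x)). Computing each image: π(ρ(1)) = π(7) = 8, π(ρ(2)) = π(6) = 2, π(ρ(3)) = π(8) = 6, π(ρ(4)) = π(3) = 5, π(ρ(5)) = π(9) = 4, π(ρ(6)) = π(2) = 1, π(ρ(7)) = π(4) = 9, π(ρ(8)) = π(1) = 3, π(ρ(9)) = π(5) = 7.
Hence π ∘ ρ = [8 2 6 5 4 1 9 3 7].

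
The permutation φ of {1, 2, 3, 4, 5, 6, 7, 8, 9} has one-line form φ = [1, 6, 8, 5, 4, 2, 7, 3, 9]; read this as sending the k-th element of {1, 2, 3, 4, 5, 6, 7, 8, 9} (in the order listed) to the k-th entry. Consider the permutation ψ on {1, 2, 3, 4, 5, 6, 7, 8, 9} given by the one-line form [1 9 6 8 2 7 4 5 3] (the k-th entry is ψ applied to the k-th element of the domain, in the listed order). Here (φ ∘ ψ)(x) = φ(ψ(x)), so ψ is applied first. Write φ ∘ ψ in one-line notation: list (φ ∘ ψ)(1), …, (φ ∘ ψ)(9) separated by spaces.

Chase each element through ψ then φ: 1 → 1 → 1; 2 → 9 → 9; 3 → 6 → 2; 4 → 8 → 3; 5 → 2 → 6; 6 → 7 → 7; 7 → 4 → 5; 8 → 5 → 4; 9 → 3 → 8.
So φ ∘ ψ in one-line form is 1 9 2 3 6 7 5 4 8.

1 9 2 3 6 7 5 4 8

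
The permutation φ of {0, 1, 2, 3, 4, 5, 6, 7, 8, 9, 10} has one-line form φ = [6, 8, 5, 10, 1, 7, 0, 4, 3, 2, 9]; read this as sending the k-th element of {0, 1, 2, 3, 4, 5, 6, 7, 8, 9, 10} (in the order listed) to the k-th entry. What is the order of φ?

The disjoint-cycle form of φ has cycle lengths 9, 2.
Since disjoint cycles commute, ord(φ) = lcm(9, 2) = 18.

18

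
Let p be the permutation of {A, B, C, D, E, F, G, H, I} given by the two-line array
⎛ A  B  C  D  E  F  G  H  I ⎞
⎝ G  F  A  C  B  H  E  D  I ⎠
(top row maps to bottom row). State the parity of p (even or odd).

In disjoint-cycle form the cycle lengths are 8, 1.
A cycle is odd iff its length is even; p has 1 even-length cycle, so sgn(p) = (−1)^1 and p is odd.

odd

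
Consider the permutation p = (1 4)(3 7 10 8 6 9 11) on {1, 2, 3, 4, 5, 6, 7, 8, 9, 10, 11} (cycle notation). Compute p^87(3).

3 lies in the 7-cycle (3 7 10 8 6 9 11).
Powers repeat with period 7 on this cycle, and 87 mod 7 = 3, so p^87(3) = p^3(3).
Advancing 3 steps from 3: 3 → 7 → 10 → 8.

8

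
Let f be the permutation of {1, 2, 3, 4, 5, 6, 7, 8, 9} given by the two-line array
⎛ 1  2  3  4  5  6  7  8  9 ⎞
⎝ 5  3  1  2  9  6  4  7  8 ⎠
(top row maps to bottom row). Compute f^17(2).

3

Tracing 2 → 3 → … returns to 2 after 8 steps, so 2 lies in an 8-cycle (1 5 9 8 7 4 2 3).
Since the cycle has length 8, f^17 acts on it the same as f^1 (17 mod 8 = 1).
Advancing 1 step from 2: 2 → 3.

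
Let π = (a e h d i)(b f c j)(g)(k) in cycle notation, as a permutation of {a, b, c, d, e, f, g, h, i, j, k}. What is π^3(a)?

a lies in the 5-cycle (a e h d i).
Stepping 3 places around the cycle: a → e → h → d.

d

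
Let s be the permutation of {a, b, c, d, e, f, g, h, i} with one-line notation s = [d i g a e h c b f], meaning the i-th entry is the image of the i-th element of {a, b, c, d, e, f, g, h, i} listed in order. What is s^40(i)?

Tracing i → f → … returns to i after 4 steps, so i lies in a 4-cycle (b, i, f, h).
On a 4-cycle, s^4 is the identity, so s^40 = s^0 there (40 ≡ 0 mod 4).
So s^40(i) = i.

i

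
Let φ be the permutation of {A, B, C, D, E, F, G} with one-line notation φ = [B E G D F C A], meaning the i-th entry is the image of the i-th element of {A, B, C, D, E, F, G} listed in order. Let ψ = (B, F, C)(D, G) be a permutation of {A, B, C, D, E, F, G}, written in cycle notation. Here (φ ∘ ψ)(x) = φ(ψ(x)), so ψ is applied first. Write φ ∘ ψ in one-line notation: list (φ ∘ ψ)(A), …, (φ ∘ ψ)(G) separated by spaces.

B C E A F G D

Chase each element through ψ then φ: A → A → B; B → F → C; C → B → E; D → G → A; E → E → F; F → C → G; G → D → D.
So φ ∘ ψ in one-line form is B C E A F G D.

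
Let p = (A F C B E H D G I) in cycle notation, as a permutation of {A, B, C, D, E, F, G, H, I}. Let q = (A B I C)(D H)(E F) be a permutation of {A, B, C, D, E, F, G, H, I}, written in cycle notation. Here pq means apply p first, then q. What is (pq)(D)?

G

(pq)(D) = q(p(D)). p(D) = G, then q(G) = G. So (pq)(D) = G.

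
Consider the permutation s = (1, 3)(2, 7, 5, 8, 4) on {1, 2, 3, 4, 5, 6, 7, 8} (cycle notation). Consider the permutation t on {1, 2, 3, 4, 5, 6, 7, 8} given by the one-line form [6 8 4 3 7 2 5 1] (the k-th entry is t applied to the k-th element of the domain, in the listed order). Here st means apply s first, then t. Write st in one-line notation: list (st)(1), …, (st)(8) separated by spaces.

Chase each element through s then t: 1 → 3 → 4; 2 → 7 → 5; 3 → 1 → 6; 4 → 2 → 8; 5 → 8 → 1; 6 → 6 → 2; 7 → 5 → 7; 8 → 4 → 3.
So st in one-line form is 4 5 6 8 1 2 7 3.

4 5 6 8 1 2 7 3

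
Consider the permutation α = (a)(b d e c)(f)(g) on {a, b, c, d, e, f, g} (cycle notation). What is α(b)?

In the cycle (b d e c), b is followed by d, so α(b) = d.

d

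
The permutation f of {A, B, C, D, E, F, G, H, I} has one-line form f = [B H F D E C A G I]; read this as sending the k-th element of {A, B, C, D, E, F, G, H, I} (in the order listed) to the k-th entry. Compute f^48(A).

Tracing A → B → … returns to A after 4 steps, so A lies in a 4-cycle (A, B, H, G).
Powers repeat with period 4 on this cycle, and 48 mod 4 = 0, so f^48(A) = f^0(A).
So f^48(A) = A.

A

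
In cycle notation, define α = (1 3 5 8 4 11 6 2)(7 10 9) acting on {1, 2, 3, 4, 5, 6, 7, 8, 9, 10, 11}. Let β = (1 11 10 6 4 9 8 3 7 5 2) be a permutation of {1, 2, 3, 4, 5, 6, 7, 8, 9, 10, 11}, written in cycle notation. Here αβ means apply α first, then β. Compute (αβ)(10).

8

α(10) = 9, then β(9) = 8; composing gives (αβ)(10) = 8.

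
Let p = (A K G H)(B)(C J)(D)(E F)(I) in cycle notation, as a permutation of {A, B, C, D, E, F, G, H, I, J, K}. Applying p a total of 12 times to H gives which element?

H lies in the 4-cycle (A K G H).
Since the cycle has length 4, p^12 acts on it the same as p^0 (12 mod 4 = 0).
So p^12(H) = H.

H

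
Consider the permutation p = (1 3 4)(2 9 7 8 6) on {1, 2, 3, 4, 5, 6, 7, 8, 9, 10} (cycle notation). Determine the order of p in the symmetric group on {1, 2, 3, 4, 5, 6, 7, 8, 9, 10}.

The cycle type of p is (5, 3, 1, 1).
Since disjoint cycles commute, ord(p) = lcm(5, 3) = 15.

15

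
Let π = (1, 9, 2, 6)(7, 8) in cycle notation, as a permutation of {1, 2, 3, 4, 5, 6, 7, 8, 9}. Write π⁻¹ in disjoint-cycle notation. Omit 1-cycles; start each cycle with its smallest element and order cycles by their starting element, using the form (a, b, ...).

(1, 6, 2, 9)(7, 8)

If π sends a → b within a cycle, π⁻¹ sends b → a; equivalently, reverse each cycle.
Reversing each cycle of π and rotating so the smallest element leads gives (1, 6, 2, 9)(7, 8).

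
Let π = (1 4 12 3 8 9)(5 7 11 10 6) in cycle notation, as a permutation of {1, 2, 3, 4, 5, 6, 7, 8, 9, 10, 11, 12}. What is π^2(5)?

11

5 lies in the 5-cycle (5 7 11 10 6).
Stepping 2 places around the cycle: 5 → 7 → 11.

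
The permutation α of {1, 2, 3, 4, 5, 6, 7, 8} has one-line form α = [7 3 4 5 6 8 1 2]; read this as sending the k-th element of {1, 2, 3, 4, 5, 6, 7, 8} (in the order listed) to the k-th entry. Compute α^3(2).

Tracing 2 → 3 → … returns to 2 after 6 steps, so 2 lies in a 6-cycle (2, 3, 4, 5, 6, 8).
Stepping 3 places around the cycle: 2 → 3 → 4 → 5.

5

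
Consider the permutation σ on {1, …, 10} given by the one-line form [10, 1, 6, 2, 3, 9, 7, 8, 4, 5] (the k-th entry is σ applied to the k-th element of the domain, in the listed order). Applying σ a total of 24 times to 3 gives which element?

3

Tracing 3 → 6 → … returns to 3 after 8 steps, so 3 lies in an 8-cycle (1 10 5 3 6 9 4 2).
On an 8-cycle, σ^8 is the identity, so σ^24 = σ^0 there (24 ≡ 0 mod 8).
So σ^24(3) = 3.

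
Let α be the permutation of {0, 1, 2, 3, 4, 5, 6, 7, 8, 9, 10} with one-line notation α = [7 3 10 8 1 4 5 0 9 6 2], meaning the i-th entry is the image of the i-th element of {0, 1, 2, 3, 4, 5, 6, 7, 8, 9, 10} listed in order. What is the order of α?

14

The disjoint-cycle form of α has cycle lengths 7, 2, 2.
Since disjoint cycles commute, ord(α) = lcm(7, 2, 2) = 14.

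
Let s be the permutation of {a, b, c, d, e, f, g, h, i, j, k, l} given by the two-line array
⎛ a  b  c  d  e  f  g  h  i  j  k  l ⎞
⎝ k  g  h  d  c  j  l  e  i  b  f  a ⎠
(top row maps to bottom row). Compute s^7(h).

e

Tracing h → e → … returns to h after 3 steps, so h lies in a 3-cycle (c h e).
On a 3-cycle, s^3 is the identity, so s^7 = s^1 there (7 ≡ 1 mod 3).
Stepping 1 place around the cycle: h → e.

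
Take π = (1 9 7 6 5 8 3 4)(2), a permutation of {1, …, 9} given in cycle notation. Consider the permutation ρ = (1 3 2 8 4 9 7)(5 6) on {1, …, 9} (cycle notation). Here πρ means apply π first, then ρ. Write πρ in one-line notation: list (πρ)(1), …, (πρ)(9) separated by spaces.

(πρ)(x) = ρ(π(x)). Computing each image: ρ(π(1)) = ρ(9) = 7, ρ(π(2)) = ρ(2) = 8, ρ(π(3)) = ρ(4) = 9, ρ(π(4)) = ρ(1) = 3, ρ(π(5)) = ρ(8) = 4, ρ(π(6)) = ρ(5) = 6, ρ(π(7)) = ρ(6) = 5, ρ(π(8)) = ρ(3) = 2, ρ(π(9)) = ρ(7) = 1.
Hence πρ = [7 8 9 3 4 6 5 2 1].

7 8 9 3 4 6 5 2 1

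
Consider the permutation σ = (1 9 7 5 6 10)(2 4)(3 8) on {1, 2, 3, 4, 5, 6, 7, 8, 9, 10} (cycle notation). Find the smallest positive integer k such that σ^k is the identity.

The disjoint cycles have lengths 6, 2, 2.
The order is lcm(6, 2, 2) = 6.

6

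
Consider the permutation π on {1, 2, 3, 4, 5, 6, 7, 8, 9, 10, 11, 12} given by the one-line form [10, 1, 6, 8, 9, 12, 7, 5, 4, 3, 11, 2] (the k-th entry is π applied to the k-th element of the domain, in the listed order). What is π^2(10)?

Tracing 10 → 3 → … returns to 10 after 6 steps, so 10 lies in a 6-cycle (1 10 3 6 12 2).
Advancing 2 steps from 10: 10 → 3 → 6.

6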